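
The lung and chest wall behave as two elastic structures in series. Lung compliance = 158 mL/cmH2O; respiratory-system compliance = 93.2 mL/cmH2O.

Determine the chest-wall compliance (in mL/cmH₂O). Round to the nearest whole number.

227

1/Ccw = 1/Crs − 1/CL.
1/Ccw = 1/93.2 − 1/158 = 0.0044.
Ccw = 227.27 mL/cmH2O.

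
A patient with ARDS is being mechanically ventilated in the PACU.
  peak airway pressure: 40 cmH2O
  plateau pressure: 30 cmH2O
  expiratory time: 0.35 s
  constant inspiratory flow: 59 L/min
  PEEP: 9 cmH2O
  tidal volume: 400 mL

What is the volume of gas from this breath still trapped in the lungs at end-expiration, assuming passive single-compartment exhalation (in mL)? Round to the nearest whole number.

66

Flow: 59 L/min ÷ 60 = 0.9833 L/s.
R = (PIP − Pplat)/V̇ = (40 − 30) / 0.9833 = 10.0/0.9833 = 10.17 cmH2O·s/L.
C = Vt/(Pplat − PEEP) = 400.0 / (30 − 9) = 400.0/21.0 = 19.048 mL/cmH2O.
τ = R × C = 10.17 × 0.01905 L/cmH2O = 0.1937 s.
Fraction remaining = e^(−Te/τ) = e^(−0.35/0.1937) = 0.1642.
Trapped volume = 400.0 × 0.1642 = 65.68 mL.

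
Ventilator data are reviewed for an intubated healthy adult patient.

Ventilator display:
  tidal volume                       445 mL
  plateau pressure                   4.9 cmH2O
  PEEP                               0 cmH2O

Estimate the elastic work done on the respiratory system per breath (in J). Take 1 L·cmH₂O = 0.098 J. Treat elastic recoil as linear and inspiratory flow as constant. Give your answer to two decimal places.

0.11

Elastic work ≈ ½ × (Pplat − PEEP) × Vt = 0.5 × (4.9 − 0) × 0.445 L = 0.5 × 4.9 × 0.445 = 1.09 L·cmH2O.
× 0.098 J/(L·cmH2O) → 0.1068 J.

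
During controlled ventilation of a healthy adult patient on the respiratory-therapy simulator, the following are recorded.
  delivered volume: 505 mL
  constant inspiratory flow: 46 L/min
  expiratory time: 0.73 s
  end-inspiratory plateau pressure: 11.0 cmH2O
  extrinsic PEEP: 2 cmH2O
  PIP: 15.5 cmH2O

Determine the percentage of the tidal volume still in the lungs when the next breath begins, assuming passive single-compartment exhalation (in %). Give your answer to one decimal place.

Flow: 46 L/min ÷ 60 = 0.7667 L/s.
R = (PIP − Pplat)/V̇ = (15.5 − 11.0) / 0.7667 = 4.5/0.7667 = 5.869 cmH2O·s/L.
C = Vt/(Pplat − PEEP) = 505.0 / (11.0 − 2) = 505.0/9.0 = 56.111 mL/cmH2O.
τ = R × C = 5.869 × 0.05611 L/cmH2O = 0.3293 s.
Fraction remaining at end-expiration = e^(−Te/τ) = e^(−0.73/0.3293) = 0.109 → 10.9%.

10.9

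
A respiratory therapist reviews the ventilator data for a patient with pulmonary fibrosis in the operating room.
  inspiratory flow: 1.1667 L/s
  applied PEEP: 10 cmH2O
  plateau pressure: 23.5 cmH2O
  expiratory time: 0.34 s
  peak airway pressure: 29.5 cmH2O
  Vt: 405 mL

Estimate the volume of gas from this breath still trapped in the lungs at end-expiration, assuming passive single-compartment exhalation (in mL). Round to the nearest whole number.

R = (PIP − Pplat)/V̇ = (29.5 − 23.5) / 1.1667 = 6.0/1.1667 = 5.143 cmH2O·s/L.
C = Vt/(Pplat − PEEP) = 405.0 / (23.5 − 10) = 405.0/13.5 = 30.0 mL/cmH2O.
τ = R × C = 5.143 × 0.03 L/cmH2O = 0.1543 s.
Fraction remaining = e^(−Te/τ) = e^(−0.34/0.1543) = 0.1104.
Trapped volume = 405.0 × 0.1104 = 44.712 mL.

45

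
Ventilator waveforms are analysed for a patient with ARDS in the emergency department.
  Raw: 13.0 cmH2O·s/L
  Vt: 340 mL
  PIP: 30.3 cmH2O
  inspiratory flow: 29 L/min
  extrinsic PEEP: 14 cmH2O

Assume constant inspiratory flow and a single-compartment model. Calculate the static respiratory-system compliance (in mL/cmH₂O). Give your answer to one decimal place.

33.9

Flow: 29 L/min ÷ 60 = 0.4833 L/s.
Equation of motion (constant flow): PIP = Vt/C + R·V̇ + PEEP.
Vt/C = PIP − R·V̇ − PEEP = 30.3 − 13.0×0.4833 − 14 = 30.3 − 6.283 − 14 = 10.017 cmH2O.
C = Vt / 10.017 = 340 / 10.017 = 33.942 mL/cmH2O.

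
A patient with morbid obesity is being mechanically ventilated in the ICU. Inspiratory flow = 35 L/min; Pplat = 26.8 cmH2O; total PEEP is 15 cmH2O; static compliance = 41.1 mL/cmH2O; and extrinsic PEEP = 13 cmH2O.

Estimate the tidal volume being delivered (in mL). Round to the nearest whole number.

End-expiratory occlusion gives total PEEP = 15 cmH2O (intrinsic PEEP = 15 − 13 = 2). Use total PEEP for the elastic gradient.
Vt = Cstat × (Pplat − PEEPtotal) = 41.1 × (26.8 − 15) = 41.1 × 11.8 = 484.98 mL.

485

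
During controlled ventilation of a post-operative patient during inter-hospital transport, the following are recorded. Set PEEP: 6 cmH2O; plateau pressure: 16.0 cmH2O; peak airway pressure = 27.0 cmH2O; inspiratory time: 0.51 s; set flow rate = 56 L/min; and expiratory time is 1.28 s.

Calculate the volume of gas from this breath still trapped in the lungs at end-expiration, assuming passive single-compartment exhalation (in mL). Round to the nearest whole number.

49

Flow: 56 L/min ÷ 60 = 0.9333 L/s.
Vt = flow × Ti = 0.9333 L/s × 0.51 s × 1000 mL/L = 475.98 mL.
R = (PIP − Pplat)/V̇ = (27.0 − 16.0) / 0.9333 = 11.0/0.9333 = 11.786 cmH2O·s/L.
C = Vt/(Pplat − PEEP) = 475.98 / (16.0 − 6) = 475.98/10.0 = 47.598 mL/cmH2O.
τ = R × C = 11.786 × 0.0476 L/cmH2O = 0.561 s.
Fraction remaining = e^(−Te/τ) = e^(−1.28/0.561) = 0.1021.
Trapped volume = 475.98 × 0.1021 = 48.598 mL.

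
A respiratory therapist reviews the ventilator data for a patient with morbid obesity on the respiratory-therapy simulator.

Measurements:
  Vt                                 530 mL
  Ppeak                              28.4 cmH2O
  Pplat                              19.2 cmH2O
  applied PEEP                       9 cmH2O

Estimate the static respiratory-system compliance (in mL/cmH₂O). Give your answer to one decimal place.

52.0

Cstat = Vt / (Pplat − PEEP) = 530 / (19.2 − 9) = 530 / 10.2 = 51.961 mL/cmH2O.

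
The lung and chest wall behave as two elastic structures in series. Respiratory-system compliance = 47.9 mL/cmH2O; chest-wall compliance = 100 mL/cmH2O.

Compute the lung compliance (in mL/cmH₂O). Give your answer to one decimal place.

1/CL = 1/Crs − 1/Ccw.
1/CL = 1/47.9 − 1/100 = 0.01088.
CL = 91.912 mL/cmH2O.

91.9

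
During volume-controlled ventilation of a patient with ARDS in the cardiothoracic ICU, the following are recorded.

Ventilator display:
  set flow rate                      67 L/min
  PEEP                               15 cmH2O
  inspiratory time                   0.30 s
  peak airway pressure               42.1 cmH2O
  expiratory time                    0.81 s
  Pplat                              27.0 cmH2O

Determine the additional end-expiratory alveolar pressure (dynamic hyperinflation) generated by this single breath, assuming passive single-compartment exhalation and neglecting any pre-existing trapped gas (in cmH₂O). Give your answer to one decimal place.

Flow: 67 L/min ÷ 60 = 1.1167 L/s.
Vt = flow × Ti = 1.1167 L/s × 0.30 s × 1000 mL/L = 335.01 mL.
R = (PIP − Pplat)/V̇ = (42.1 − 27.0) / 1.1167 = 15.1/1.1167 = 13.522 cmH2O·s/L.
C = Vt/(Pplat − PEEP) = 335.01 / (27.0 − 15) = 335.01/12.0 = 27.918 mL/cmH2O.
τ = R × C = 13.522 × 0.02792 L/cmH2O = 0.3775 s.
Fraction remaining = e^(−Te/τ) = e^(−0.81/0.3775) = 0.117; trapped volume = 335.01 × 0.117 = 39.196 mL.
Additional alveolar pressure from trapping ≈ V_trapped / C = 39.196 / 27.918 = 1.404 cmH2O.

1.4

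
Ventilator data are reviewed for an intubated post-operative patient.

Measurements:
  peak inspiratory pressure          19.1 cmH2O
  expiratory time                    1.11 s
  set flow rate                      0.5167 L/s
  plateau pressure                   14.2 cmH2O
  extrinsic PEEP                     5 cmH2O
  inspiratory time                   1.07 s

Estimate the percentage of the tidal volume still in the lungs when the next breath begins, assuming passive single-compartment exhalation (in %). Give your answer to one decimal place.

Vt = flow × Ti = 0.5167 L/s × 1.07 s × 1000 mL/L = 552.87 mL.
R = (PIP − Pplat)/V̇ = (19.1 − 14.2) / 0.5167 = 4.9/0.5167 = 9.483 cmH2O·s/L.
C = Vt/(Pplat − PEEP) = 552.87 / (14.2 − 5) = 552.87/9.2 = 60.095 mL/cmH2O.
τ = R × C = 9.483 × 0.0601 L/cmH2O = 0.5699 s.
Fraction remaining at end-expiration = e^(−Te/τ) = e^(−1.11/0.5699) = 0.1426 → 14.26%.

14.3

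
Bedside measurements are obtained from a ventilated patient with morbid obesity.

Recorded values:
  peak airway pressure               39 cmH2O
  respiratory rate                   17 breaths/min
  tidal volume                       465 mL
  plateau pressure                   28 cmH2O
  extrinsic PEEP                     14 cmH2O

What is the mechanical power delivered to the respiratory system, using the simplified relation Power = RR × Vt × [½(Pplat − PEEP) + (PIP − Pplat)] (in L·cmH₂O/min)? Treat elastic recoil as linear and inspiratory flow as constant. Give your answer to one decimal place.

Per-breath work = Vt × [½(Pplat−PEEP) + (PIP−Pplat)] = 0.465 × [0.5×14.0 + 11.0] = 0.465 × 18.0 = 8.37 L·cmH2O.
Power = 17 × 8.37 = 142.29 L·cmH2O/min.

142.3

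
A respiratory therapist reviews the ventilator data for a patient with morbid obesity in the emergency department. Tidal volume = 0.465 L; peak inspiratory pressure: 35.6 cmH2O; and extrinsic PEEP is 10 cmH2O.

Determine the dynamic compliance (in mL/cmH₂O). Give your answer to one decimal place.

18.2

Dynamic compliance = Vt / (PIP − PEEP) = 465 / (35.6 − 10) = 465 / 25.6 = 18.164 mL/cmH2O.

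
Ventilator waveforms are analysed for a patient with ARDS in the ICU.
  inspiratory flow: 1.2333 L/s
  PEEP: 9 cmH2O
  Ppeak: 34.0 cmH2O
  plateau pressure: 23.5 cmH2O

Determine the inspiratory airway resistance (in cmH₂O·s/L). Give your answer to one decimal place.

8.5

Raw = (PIP − Pplat) / flow = (34.0 − 23.5) / 1.2333 = 10.5 / 1.2333 = 8.514 cmH2O·s/L.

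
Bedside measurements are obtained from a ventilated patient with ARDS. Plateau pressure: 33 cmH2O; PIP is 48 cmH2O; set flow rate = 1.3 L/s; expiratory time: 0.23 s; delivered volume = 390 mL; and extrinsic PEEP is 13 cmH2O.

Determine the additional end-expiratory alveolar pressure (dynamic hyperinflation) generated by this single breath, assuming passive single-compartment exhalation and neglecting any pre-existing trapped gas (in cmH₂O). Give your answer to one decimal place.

7.2

R = (PIP − Pplat)/V̇ = (48 − 33) / 1.3 = 15.0/1.3 = 11.538 cmH2O·s/L.
C = Vt/(Pplat − PEEP) = 390.0 / (33 − 13) = 390.0/20.0 = 19.5 mL/cmH2O.
τ = R × C = 11.538 × 0.0195 L/cmH2O = 0.225 s.
Fraction remaining = e^(−Te/τ) = e^(−0.23/0.225) = 0.3598; trapped volume = 390.0 × 0.3598 = 140.32 mL.
Additional alveolar pressure from trapping ≈ V_trapped / C = 140.32 / 19.5 = 7.196 cmH2O.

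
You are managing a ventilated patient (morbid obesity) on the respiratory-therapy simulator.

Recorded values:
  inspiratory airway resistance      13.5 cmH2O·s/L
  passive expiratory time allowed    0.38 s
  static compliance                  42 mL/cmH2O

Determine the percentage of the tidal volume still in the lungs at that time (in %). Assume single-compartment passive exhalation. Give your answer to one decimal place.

τ = R × C = 13.5 × 42 mL/cmH2O = 13.5 × 0.042 L/cmH2O = 0.567 s.
Passive exhalation: V(t)/V₀ = e^(−t/τ) = e^(−0.38/0.567) = 0.5116.
Fraction remaining = 0.5116 → 51.16%.

51.2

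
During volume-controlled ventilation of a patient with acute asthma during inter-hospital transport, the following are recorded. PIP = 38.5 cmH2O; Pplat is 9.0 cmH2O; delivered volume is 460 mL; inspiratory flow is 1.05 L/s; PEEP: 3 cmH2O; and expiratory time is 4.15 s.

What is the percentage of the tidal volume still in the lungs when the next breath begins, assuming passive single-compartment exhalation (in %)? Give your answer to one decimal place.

14.6

R = (PIP − Pplat)/V̇ = (38.5 − 9.0) / 1.05 = 29.5/1.05 = 28.095 cmH2O·s/L.
C = Vt/(Pplat − PEEP) = 460.0 / (9.0 − 3) = 460.0/6.0 = 76.667 mL/cmH2O.
τ = R × C = 28.095 × 0.07667 L/cmH2O = 2.154 s.
Fraction remaining at end-expiration = e^(−Te/τ) = e^(−4.15/2.154) = 0.1456 → 14.56%.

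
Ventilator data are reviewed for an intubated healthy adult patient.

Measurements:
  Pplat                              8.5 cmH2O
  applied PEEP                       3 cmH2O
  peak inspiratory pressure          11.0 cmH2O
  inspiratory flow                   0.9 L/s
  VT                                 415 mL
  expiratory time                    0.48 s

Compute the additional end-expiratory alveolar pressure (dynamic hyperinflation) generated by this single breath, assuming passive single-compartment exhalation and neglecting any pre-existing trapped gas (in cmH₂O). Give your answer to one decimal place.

R = (PIP − Pplat)/V̇ = (11.0 − 8.5) / 0.9 = 2.5/0.9 = 2.778 cmH2O·s/L.
C = Vt/(Pplat − PEEP) = 415.0 / (8.5 − 3) = 415.0/5.5 = 75.455 mL/cmH2O.
τ = R × C = 2.778 × 0.07546 L/cmH2O = 0.2096 s.
Fraction remaining = e^(−Te/τ) = e^(−0.48/0.2096) = 0.1013; trapped volume = 415.0 × 0.1013 = 42.04 mL.
Additional alveolar pressure from trapping ≈ V_trapped / C = 42.04 / 75.455 = 0.5572 cmH2O.

0.6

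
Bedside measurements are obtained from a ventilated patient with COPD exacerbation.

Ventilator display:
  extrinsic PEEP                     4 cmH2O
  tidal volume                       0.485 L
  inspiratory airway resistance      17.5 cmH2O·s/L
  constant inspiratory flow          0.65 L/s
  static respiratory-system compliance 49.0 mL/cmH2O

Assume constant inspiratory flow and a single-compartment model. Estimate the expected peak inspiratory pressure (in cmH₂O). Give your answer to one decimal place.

Equation of motion (constant flow): PIP = Vt/C + R·V̇ + PEEP.
PIP = 485/49.0 + 17.5×0.65 + 4 = 9.898 + 11.375 + 4 = 25.273 cmH2O.

25.3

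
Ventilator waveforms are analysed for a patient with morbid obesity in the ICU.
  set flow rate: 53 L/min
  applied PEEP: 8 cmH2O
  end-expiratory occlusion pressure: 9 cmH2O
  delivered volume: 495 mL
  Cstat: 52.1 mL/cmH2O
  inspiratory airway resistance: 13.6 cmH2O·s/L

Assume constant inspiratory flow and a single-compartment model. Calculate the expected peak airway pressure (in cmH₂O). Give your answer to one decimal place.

Flow: 53 L/min ÷ 60 = 0.8833 L/s.
Total PEEP = 9 cmH2O (set 8 + intrinsic 1); this is the baseline alveolar pressure.
Equation of motion (constant flow): PIP = Vt/C + R·V̇ + PEEP.
PIP = 495/52.1 + 13.6×0.8833 + 9 = 9.501 + 12.013 + 9 = 30.514 cmH2O.

30.5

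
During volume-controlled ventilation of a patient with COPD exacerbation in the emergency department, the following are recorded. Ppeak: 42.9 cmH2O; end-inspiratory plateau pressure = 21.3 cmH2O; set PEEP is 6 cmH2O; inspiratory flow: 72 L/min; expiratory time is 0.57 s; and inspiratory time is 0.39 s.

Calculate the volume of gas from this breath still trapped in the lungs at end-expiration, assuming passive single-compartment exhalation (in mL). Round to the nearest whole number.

166

Flow: 72 L/min ÷ 60 = 1.2 L/s.
Vt = flow × Ti = 1.2 L/s × 0.39 s × 1000 mL/L = 468.0 mL.
R = (PIP − Pplat)/V̇ = (42.9 − 21.3) / 1.2 = 21.6/1.2 = 18.0 cmH2O·s/L.
C = Vt/(Pplat − PEEP) = 468.0 / (21.3 − 6) = 468.0/15.3 = 30.588 mL/cmH2O.
τ = R × C = 18.0 × 0.03059 L/cmH2O = 0.5506 s.
Fraction remaining = e^(−Te/τ) = e^(−0.57/0.5506) = 0.3551.
Trapped volume = 468.0 × 0.3551 = 166.19 mL.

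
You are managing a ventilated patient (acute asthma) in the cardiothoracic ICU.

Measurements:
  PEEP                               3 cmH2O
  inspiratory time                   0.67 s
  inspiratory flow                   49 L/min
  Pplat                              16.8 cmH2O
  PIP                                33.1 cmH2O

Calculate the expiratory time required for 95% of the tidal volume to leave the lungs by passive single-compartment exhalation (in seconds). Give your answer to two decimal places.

Flow: 49 L/min ÷ 60 = 0.8167 L/s.
Vt = flow × Ti = 0.8167 L/s × 0.67 s × 1000 mL/L = 547.19 mL.
R = (PIP − Pplat)/V̇ = (33.1 − 16.8) / 0.8167 = 16.3/0.8167 = 19.958 cmH2O·s/L.
C = Vt/(Pplat − PEEP) = 547.19 / (16.8 − 3) = 547.19/13.8 = 39.651 mL/cmH2O.
τ = R × C = 19.958 × 0.03965 L/cmH2O = 0.7913 s.
t = −τ·ln(1 − 0.95) = −0.7913·ln(0.05) = 2.371 s.

2.37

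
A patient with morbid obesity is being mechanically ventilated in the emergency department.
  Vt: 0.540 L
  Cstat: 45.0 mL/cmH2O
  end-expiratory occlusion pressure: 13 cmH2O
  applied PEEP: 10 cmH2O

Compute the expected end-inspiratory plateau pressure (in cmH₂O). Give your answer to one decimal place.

End-expiratory occlusion gives total PEEP = 13 cmH2O (intrinsic PEEP = 13 − 10 = 3). Use total PEEP for the elastic gradient.
Pplat = PEEPtotal + Vt / Cstat = 13 + 540 / 45.0 = 13 + 12.0 = 25.0 cmH2O.

25.0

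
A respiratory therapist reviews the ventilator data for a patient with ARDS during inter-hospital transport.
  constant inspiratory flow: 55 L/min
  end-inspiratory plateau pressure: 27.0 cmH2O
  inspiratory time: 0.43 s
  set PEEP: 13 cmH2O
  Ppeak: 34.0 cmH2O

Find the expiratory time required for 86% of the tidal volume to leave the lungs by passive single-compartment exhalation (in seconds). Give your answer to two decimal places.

0.42

Flow: 55 L/min ÷ 60 = 0.9167 L/s.
Vt = flow × Ti = 0.9167 L/s × 0.43 s × 1000 mL/L = 394.18 mL.
R = (PIP − Pplat)/V̇ = (34.0 − 27.0) / 0.9167 = 7.0/0.9167 = 7.636 cmH2O·s/L.
C = Vt/(Pplat − PEEP) = 394.18 / (27.0 − 13) = 394.18/14.0 = 28.156 mL/cmH2O.
τ = R × C = 7.636 × 0.02816 L/cmH2O = 0.215 s.
t = −τ·ln(1 − 0.86) = −0.215·ln(0.14) = 0.4227 s.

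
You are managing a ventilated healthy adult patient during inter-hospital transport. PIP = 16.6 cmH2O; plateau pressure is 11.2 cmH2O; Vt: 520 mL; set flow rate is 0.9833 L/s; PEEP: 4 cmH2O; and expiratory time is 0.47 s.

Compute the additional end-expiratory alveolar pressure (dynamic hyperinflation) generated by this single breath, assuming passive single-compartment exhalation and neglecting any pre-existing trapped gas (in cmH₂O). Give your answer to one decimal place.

2.2

R = (PIP − Pplat)/V̇ = (16.6 − 11.2) / 0.9833 = 5.4/0.9833 = 5.492 cmH2O·s/L.
C = Vt/(Pplat − PEEP) = 520.0 / (11.2 − 4) = 520.0/7.2 = 72.222 mL/cmH2O.
τ = R × C = 5.492 × 0.07222 L/cmH2O = 0.3966 s.
Fraction remaining = e^(−Te/τ) = e^(−0.47/0.3966) = 0.3057; trapped volume = 520.0 × 0.3057 = 158.96 mL.
Additional alveolar pressure from trapping ≈ V_trapped / C = 158.96 / 72.222 = 2.201 cmH2O.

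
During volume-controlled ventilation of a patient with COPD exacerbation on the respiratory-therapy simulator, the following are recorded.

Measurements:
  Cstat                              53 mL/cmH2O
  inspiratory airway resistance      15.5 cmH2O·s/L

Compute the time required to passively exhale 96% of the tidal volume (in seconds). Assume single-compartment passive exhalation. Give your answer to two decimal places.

τ = R × C = 15.5 × 53 mL/cmH2O = 15.5 × 0.053 L/cmH2O = 0.8215 s.
Exhaled fraction f = 1 − e^(−t/τ) → t = −τ·ln(1 − f) = −0.8215·ln(0.04) = 2.644 s.

2.64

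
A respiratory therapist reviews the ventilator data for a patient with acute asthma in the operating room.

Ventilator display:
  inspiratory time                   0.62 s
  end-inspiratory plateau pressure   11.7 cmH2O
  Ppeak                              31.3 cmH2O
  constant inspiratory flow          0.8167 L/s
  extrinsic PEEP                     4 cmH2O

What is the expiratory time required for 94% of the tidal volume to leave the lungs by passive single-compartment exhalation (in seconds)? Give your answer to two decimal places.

4.44

Vt = flow × Ti = 0.8167 L/s × 0.62 s × 1000 mL/L = 506.35 mL.
R = (PIP − Pplat)/V̇ = (31.3 − 11.7) / 0.8167 = 19.6/0.8167 = 23.999 cmH2O·s/L.
C = Vt/(Pplat − PEEP) = 506.35 / (11.7 − 4) = 506.35/7.7 = 65.76 mL/cmH2O.
τ = R × C = 23.999 × 0.06576 L/cmH2O = 1.578 s.
t = −τ·ln(1 − 0.94) = −1.578·ln(0.06) = 4.44 s.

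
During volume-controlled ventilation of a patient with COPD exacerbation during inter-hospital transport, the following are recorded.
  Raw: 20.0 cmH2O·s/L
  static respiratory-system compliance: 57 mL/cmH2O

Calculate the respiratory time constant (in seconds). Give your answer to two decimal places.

τ = R × C = 20.0 × 57 mL/cmH2O = 20.0 × 0.057 L/cmH2O = 1.14 s.

1.14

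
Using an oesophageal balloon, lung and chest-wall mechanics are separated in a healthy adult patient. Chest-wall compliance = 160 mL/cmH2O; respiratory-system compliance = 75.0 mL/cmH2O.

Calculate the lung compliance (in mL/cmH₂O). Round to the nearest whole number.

1/CL = 1/Crs − 1/Ccw.
1/CL = 1/75.0 − 1/160 = 0.007083.
CL = 141.18 mL/cmH2O.

141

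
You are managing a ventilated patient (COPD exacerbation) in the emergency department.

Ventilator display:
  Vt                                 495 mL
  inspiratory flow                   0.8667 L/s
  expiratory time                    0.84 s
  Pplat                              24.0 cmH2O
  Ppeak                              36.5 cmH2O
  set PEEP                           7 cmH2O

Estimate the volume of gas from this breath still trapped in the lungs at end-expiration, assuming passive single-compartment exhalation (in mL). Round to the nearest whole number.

R = (PIP − Pplat)/V̇ = (36.5 − 24.0) / 0.8667 = 12.5/0.8667 = 14.423 cmH2O·s/L.
C = Vt/(Pplat − PEEP) = 495.0 / (24.0 − 7) = 495.0/17.0 = 29.118 mL/cmH2O.
τ = R × C = 14.423 × 0.02912 L/cmH2O = 0.42 s.
Fraction remaining = e^(−Te/τ) = e^(−0.84/0.42) = 0.1353.
Trapped volume = 495.0 × 0.1353 = 66.974 mL.

67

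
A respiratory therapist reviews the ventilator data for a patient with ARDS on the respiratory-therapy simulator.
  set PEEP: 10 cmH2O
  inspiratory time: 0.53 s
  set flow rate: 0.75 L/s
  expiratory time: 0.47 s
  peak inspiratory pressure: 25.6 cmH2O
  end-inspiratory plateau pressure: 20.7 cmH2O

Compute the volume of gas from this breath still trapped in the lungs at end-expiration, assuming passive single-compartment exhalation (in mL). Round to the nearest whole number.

Vt = flow × Ti = 0.75 L/s × 0.53 s × 1000 mL/L = 397.5 mL.
R = (PIP − Pplat)/V̇ = (25.6 − 20.7) / 0.75 = 4.9/0.75 = 6.533 cmH2O·s/L.
C = Vt/(Pplat − PEEP) = 397.5 / (20.7 − 10) = 397.5/10.7 = 37.15 mL/cmH2O.
τ = R × C = 6.533 × 0.03715 L/cmH2O = 0.2427 s.
Fraction remaining = e^(−Te/τ) = e^(−0.47/0.2427) = 0.1442.
Trapped volume = 397.5 × 0.1442 = 57.32 mL.

57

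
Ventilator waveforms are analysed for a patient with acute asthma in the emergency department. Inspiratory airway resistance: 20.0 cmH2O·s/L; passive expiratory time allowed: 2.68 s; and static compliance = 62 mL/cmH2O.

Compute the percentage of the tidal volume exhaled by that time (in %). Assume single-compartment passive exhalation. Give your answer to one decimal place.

88.5

τ = R × C = 20.0 × 62 mL/cmH2O = 20.0 × 0.062 L/cmH2O = 1.24 s.
Passive exhalation: V(t)/V₀ = e^(−t/τ) = e^(−2.68/1.24) = 0.1152.
Fraction exhaled = 1 − 0.1152 = 0.8848 → 88.48%.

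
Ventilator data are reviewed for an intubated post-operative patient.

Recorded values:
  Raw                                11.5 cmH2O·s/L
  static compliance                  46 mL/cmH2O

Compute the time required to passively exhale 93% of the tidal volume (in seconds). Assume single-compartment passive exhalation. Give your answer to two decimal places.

1.41

τ = R × C = 11.5 × 46 mL/cmH2O = 11.5 × 0.046 L/cmH2O = 0.529 s.
Exhaled fraction f = 1 − e^(−t/τ) → t = −τ·ln(1 − f) = −0.529·ln(0.07) = 1.407 s.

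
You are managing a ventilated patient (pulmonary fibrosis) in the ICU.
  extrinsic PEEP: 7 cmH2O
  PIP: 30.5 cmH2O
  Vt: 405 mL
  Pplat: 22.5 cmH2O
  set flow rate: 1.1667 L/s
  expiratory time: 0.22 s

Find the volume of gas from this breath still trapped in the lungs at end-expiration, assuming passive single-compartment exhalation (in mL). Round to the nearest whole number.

119

R = (PIP − Pplat)/V̇ = (30.5 − 22.5) / 1.1667 = 8.0/1.1667 = 6.857 cmH2O·s/L.
C = Vt/(Pplat − PEEP) = 405.0 / (22.5 − 7) = 405.0/15.5 = 26.129 mL/cmH2O.
τ = R × C = 6.857 × 0.02613 L/cmH2O = 0.1792 s.
Fraction remaining = e^(−Te/τ) = e^(−0.22/0.1792) = 0.293.
Trapped volume = 405.0 × 0.293 = 118.67 mL.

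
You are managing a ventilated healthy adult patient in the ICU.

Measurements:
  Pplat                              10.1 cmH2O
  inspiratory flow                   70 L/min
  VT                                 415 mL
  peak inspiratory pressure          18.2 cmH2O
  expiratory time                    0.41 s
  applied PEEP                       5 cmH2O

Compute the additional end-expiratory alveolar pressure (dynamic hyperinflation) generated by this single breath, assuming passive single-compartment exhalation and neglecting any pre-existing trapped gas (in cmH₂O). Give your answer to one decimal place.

Flow: 70 L/min ÷ 60 = 1.1667 L/s.
R = (PIP − Pplat)/V̇ = (18.2 − 10.1) / 1.1667 = 8.1/1.1667 = 6.943 cmH2O·s/L.
C = Vt/(Pplat − PEEP) = 415.0 / (10.1 − 5) = 415.0/5.1 = 81.373 mL/cmH2O.
τ = R × C = 6.943 × 0.08137 L/cmH2O = 0.565 s.
Fraction remaining = e^(−Te/τ) = e^(−0.41/0.565) = 0.484; trapped volume = 415.0 × 0.484 = 200.86 mL.
Additional alveolar pressure from trapping ≈ V_trapped / C = 200.86 / 81.373 = 2.468 cmH2O.

2.5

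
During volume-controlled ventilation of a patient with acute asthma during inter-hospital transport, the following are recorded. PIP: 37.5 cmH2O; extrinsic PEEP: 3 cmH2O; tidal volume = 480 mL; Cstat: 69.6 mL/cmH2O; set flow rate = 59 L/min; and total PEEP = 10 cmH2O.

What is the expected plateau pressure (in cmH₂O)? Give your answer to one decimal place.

16.9

End-expiratory occlusion gives total PEEP = 10 cmH2O (intrinsic PEEP = 10 − 3 = 7). Use total PEEP for the elastic gradient.
Pplat = PEEPtotal + Vt / Cstat = 10 + 480 / 69.6 = 10 + 6.897 = 16.897 cmH2O.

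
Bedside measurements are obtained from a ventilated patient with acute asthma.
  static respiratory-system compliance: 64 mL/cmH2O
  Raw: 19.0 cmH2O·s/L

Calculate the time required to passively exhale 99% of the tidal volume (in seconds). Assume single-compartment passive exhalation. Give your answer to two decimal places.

τ = R × C = 19.0 × 64 mL/cmH2O = 19.0 × 0.064 L/cmH2O = 1.216 s.
Exhaled fraction f = 1 − e^(−t/τ) → t = −τ·ln(1 − f) = −1.216·ln(0.01) = 5.6 s.

5.60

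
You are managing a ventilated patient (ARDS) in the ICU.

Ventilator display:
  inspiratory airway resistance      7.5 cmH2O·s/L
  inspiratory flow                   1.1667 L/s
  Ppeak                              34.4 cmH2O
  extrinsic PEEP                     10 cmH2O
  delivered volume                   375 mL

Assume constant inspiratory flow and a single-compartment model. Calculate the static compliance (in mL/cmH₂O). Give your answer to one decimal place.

Equation of motion (constant flow): PIP = Vt/C + R·V̇ + PEEP.
Vt/C = PIP − R·V̇ − PEEP = 34.4 − 7.5×1.1667 − 10 = 34.4 − 8.75 − 10 = 15.65 cmH2O.
C = Vt / 15.65 = 375 / 15.65 = 23.962 mL/cmH2O.

24.0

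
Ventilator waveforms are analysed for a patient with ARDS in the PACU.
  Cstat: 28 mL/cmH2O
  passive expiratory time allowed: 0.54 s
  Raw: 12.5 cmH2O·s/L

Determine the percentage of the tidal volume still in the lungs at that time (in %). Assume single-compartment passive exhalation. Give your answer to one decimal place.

21.4

τ = R × C = 12.5 × 28 mL/cmH2O = 12.5 × 0.028 L/cmH2O = 0.35 s.
Passive exhalation: V(t)/V₀ = e^(−t/τ) = e^(−0.54/0.35) = 0.2138.
Fraction remaining = 0.2138 → 21.38%.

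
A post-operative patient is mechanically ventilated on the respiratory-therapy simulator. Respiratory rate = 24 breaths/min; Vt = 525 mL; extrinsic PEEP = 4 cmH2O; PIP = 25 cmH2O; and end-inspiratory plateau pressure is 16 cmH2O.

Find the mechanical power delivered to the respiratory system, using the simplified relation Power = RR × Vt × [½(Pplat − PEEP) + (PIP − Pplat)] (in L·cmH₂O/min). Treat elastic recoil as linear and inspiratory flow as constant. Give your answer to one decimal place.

189.0

Per-breath work = Vt × [½(Pplat−PEEP) + (PIP−Pplat)] = 0.525 × [0.5×12.0 + 9.0] = 0.525 × 15.0 = 7.875 L·cmH2O.
Power = 24 × 7.875 = 189.0 L·cmH2O/min.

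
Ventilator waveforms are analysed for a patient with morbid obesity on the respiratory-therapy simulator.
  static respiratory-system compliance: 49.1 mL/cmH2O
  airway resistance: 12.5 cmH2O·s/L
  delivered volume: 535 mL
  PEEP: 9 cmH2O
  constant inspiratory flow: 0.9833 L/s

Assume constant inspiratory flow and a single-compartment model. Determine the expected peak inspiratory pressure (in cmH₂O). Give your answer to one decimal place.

Equation of motion (constant flow): PIP = Vt/C + R·V̇ + PEEP.
PIP = 535/49.1 + 12.5×0.9833 + 9 = 10.896 + 12.291 + 9 = 32.187 cmH2O.

32.2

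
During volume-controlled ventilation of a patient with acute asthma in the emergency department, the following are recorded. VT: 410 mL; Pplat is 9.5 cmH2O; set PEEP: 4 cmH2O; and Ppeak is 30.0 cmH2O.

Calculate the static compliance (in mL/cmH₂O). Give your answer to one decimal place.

74.5

Cstat = Vt / (Pplat − PEEP) = 410 / (9.5 − 4) = 410 / 5.5 = 74.545 mL/cmH2O.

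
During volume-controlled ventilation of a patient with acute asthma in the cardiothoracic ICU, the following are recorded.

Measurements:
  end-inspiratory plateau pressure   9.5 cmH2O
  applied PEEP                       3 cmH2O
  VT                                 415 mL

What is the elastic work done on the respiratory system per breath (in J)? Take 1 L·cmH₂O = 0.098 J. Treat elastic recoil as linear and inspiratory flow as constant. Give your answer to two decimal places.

Elastic work ≈ ½ × (Pplat − PEEP) × Vt = 0.5 × (9.5 − 3) × 0.415 L = 0.5 × 6.5 × 0.415 = 1.349 L·cmH2O.
× 0.098 J/(L·cmH2O) → 0.1322 J.

0.13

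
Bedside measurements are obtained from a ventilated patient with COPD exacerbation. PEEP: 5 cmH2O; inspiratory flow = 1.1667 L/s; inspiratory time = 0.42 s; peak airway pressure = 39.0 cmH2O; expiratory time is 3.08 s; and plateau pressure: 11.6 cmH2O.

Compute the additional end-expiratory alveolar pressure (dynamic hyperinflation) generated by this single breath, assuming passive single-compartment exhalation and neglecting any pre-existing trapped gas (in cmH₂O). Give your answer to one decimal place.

1.1

Vt = flow × Ti = 1.1667 L/s × 0.42 s × 1000 mL/L = 490.01 mL.
R = (PIP − Pplat)/V̇ = (39.0 − 11.6) / 1.1667 = 27.4/1.1667 = 23.485 cmH2O·s/L.
C = Vt/(Pplat − PEEP) = 490.01 / (11.6 − 5) = 490.01/6.6 = 74.244 mL/cmH2O.
τ = R × C = 23.485 × 0.07424 L/cmH2O = 1.744 s.
Fraction remaining = e^(−Te/τ) = e^(−3.08/1.744) = 0.171; trapped volume = 490.01 × 0.171 = 83.792 mL.
Additional alveolar pressure from trapping ≈ V_trapped / C = 83.792 / 74.244 = 1.129 cmH2O.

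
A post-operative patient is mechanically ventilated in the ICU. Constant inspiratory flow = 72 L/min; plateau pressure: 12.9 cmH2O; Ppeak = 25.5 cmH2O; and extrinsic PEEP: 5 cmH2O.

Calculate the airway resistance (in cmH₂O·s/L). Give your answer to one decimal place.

10.5

Flow: 72 L/min ÷ 60 = 1.2 L/s.
Raw = (PIP − Pplat) / flow = (25.5 − 12.9) / 1.2 = 12.6 / 1.2 = 10.5 cmH2O·s/L.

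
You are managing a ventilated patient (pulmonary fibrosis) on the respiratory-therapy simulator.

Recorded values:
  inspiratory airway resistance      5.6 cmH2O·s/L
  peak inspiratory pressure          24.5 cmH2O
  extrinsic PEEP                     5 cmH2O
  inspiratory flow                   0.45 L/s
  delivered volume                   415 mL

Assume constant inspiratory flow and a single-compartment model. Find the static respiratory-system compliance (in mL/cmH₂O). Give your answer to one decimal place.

24.4

Equation of motion (constant flow): PIP = Vt/C + R·V̇ + PEEP.
Vt/C = PIP − R·V̇ − PEEP = 24.5 − 5.6×0.45 − 5 = 24.5 − 2.52 − 5 = 16.98 cmH2O.
C = Vt / 16.98 = 415 / 16.98 = 24.441 mL/cmH2O.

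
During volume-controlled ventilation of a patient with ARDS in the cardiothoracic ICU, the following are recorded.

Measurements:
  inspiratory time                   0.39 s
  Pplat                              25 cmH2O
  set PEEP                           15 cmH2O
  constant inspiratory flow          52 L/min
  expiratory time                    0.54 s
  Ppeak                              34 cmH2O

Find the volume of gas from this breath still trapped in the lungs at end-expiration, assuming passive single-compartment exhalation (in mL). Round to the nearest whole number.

73

Flow: 52 L/min ÷ 60 = 0.8667 L/s.
Vt = flow × Ti = 0.8667 L/s × 0.39 s × 1000 mL/L = 338.01 mL.
R = (PIP − Pplat)/V̇ = (34 − 25) / 0.8667 = 9.0/0.8667 = 10.384 cmH2O·s/L.
C = Vt/(Pplat − PEEP) = 338.01 / (25 − 15) = 338.01/10.0 = 33.801 mL/cmH2O.
τ = R × C = 10.384 × 0.0338 L/cmH2O = 0.351 s.
Fraction remaining = e^(−Te/τ) = e^(−0.54/0.351) = 0.2147.
Trapped volume = 338.01 × 0.2147 = 72.571 mL.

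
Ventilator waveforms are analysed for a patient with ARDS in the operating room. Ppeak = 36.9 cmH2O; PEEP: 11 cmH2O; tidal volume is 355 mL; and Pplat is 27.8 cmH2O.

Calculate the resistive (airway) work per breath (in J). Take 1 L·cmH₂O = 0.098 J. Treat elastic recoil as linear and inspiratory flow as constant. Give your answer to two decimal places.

With constant inspiratory flow the resistive pressure is constant at PIP − Pplat = 36.9 − 27.8 = 9.1 cmH2O, so resistive work = 9.1 × 0.355 = 3.231 L·cmH2O.
× 0.098 J/(L·cmH2O) → 0.3166 J.

0.32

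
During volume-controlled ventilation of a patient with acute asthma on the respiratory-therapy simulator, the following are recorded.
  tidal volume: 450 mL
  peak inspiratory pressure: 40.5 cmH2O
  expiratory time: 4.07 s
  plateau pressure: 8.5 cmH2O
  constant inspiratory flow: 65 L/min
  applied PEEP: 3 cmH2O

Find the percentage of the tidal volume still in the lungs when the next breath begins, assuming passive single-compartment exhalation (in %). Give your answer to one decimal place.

18.6

Flow: 65 L/min ÷ 60 = 1.0833 L/s.
R = (PIP − Pplat)/V̇ = (40.5 − 8.5) / 1.0833 = 32.0/1.0833 = 29.539 cmH2O·s/L.
C = Vt/(Pplat − PEEP) = 450.0 / (8.5 − 3) = 450.0/5.5 = 81.818 mL/cmH2O.
τ = R × C = 29.539 × 0.08182 L/cmH2O = 2.417 s.
Fraction remaining at end-expiration = e^(−Te/τ) = e^(−4.07/2.417) = 0.1856 → 18.56%.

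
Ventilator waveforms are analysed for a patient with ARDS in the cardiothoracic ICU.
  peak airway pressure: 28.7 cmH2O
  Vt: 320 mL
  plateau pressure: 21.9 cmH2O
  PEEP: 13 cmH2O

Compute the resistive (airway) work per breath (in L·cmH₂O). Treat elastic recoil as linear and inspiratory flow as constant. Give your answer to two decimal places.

With constant inspiratory flow the resistive pressure is constant at PIP − Pplat = 28.7 − 21.9 = 6.8 cmH2O, so resistive work = 6.8 × 0.320 = 2.176 L·cmH2O.

2.18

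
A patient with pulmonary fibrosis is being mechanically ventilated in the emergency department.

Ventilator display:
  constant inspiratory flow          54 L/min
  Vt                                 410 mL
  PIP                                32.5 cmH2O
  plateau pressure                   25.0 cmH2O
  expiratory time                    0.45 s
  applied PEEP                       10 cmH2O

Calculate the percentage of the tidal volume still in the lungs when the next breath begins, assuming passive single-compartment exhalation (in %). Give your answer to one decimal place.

Flow: 54 L/min ÷ 60 = 0.9 L/s.
R = (PIP − Pplat)/V̇ = (32.5 − 25.0) / 0.9 = 7.5/0.9 = 8.333 cmH2O·s/L.
C = Vt/(Pplat − PEEP) = 410.0 / (25.0 − 10) = 410.0/15.0 = 27.333 mL/cmH2O.
τ = R × C = 8.333 × 0.02733 L/cmH2O = 0.2277 s.
Fraction remaining at end-expiration = e^(−Te/τ) = e^(−0.45/0.2277) = 0.1386 → 13.86%.

13.9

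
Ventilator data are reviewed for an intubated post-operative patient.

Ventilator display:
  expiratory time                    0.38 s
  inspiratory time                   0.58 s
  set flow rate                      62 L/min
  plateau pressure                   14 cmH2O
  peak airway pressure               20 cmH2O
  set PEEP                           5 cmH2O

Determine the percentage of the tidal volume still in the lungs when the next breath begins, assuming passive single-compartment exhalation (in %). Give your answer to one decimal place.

Flow: 62 L/min ÷ 60 = 1.0333 L/s.
Vt = flow × Ti = 1.0333 L/s × 0.58 s × 1000 mL/L = 599.31 mL.
R = (PIP − Pplat)/V̇ = (20 − 14) / 1.0333 = 6.0/1.0333 = 5.807 cmH2O·s/L.
C = Vt/(Pplat − PEEP) = 599.31 / (14 − 5) = 599.31/9.0 = 66.59 mL/cmH2O.
τ = R × C = 5.807 × 0.06659 L/cmH2O = 0.3867 s.
Fraction remaining at end-expiration = e^(−Te/τ) = e^(−0.38/0.3867) = 0.3743 → 37.43%.

37.4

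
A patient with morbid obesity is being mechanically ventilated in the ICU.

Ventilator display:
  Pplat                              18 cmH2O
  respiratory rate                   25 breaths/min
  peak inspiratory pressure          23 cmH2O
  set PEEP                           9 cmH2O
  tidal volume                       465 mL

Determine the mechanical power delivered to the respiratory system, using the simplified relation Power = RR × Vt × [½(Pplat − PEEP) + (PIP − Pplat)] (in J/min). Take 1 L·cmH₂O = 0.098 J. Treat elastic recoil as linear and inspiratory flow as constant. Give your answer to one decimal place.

Per-breath work = Vt × [½(Pplat−PEEP) + (PIP−Pplat)] = 0.465 × [0.5×9.0 + 5.0] = 0.465 × 9.5 = 4.418 L·cmH2O.
Power = 25 × 4.418 = 110.45 L·cmH2O/min.
× 0.098 J/(L·cmH2O) → 10.824 J/min.

10.8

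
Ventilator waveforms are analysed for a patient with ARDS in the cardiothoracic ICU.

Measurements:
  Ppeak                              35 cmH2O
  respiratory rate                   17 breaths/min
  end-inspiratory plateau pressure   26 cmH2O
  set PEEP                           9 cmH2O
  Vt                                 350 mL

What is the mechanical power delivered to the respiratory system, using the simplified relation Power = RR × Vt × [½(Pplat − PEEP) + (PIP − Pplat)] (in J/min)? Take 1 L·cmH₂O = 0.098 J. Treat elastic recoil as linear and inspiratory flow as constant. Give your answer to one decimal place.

10.2

Per-breath work = Vt × [½(Pplat−PEEP) + (PIP−Pplat)] = 0.350 × [0.5×17.0 + 9.0] = 0.350 × 17.5 = 6.125 L·cmH2O.
Power = 17 × 6.125 = 104.13 L·cmH2O/min.
× 0.098 J/(L·cmH2O) → 10.205 J/min.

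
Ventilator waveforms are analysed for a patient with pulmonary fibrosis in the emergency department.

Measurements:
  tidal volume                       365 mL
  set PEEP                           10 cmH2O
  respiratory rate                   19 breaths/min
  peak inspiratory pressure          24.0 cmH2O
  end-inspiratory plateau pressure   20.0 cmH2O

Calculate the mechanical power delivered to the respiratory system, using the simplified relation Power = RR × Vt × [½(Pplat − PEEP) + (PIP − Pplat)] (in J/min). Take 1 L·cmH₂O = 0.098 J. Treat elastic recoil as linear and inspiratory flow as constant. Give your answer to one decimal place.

Per-breath work = Vt × [½(Pplat−PEEP) + (PIP−Pplat)] = 0.365 × [0.5×10.0 + 4.0] = 0.365 × 9.0 = 3.285 L·cmH2O.
Power = 19 × 3.285 = 62.415 L·cmH2O/min.
× 0.098 J/(L·cmH2O) → 6.117 J/min.

6.1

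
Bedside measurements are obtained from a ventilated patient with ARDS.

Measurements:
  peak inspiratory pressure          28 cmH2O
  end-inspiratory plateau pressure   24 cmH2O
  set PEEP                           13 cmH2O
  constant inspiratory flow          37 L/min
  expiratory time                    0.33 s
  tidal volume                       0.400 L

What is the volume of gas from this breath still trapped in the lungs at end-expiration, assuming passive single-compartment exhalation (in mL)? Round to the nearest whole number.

Flow: 37 L/min ÷ 60 = 0.6167 L/s.
R = (PIP − Pplat)/V̇ = (28 − 24) / 0.6167 = 4.0/0.6167 = 6.486 cmH2O·s/L.
C = Vt/(Pplat − PEEP) = 400.0 / (24 − 13) = 400.0/11.0 = 36.364 mL/cmH2O.
τ = R × C = 6.486 × 0.03636 L/cmH2O = 0.2358 s.
Fraction remaining = e^(−Te/τ) = e^(−0.33/0.2358) = 0.2467.
Trapped volume = 400.0 × 0.2467 = 98.68 mL.

99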